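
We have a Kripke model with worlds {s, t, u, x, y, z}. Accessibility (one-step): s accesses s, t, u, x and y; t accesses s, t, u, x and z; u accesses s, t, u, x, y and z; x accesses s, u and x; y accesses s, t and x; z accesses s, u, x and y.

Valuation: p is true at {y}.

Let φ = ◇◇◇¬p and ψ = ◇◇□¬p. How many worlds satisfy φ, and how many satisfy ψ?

6 and 6

For ◇◇◇¬p:
s: successors {s, t, u, x, y}; ◇◇¬p there: s:T, t:T, u:T, x:T, y:T. ✓
t: successors {s, t, u, x, z}; ◇◇¬p there: s:T, t:T, u:T, x:T, z:T. ✓
u: successors {s, t, u, x, y, z}; ◇◇¬p there: s:T, t:T, u:T, x:T, y:T, z:T. ✓
x: successors {s, u, x}; ◇◇¬p there: s:T, u:T, x:T. ✓
y: successors {s, t, x}; ◇◇¬p there: s:T, t:T, x:T. ✓
z: successors {s, u, x, y}; ◇◇¬p there: s:T, u:T, x:T, y:T. ✓
— 6 worlds.
For ◇◇□¬p:
s: successors {s, t, u, x, y}; ◇□¬p there: s:T, t:T, u:T, x:T, y:T. ✓
t: successors {s, t, u, x, z}; ◇□¬p there: s:T, t:T, u:T, x:T, z:T. ✓
u: successors {s, t, u, x, y, z}; ◇□¬p there: s:T, t:T, u:T, x:T, y:T, z:T. ✓
x: successors {s, u, x}; ◇□¬p there: s:T, u:T, x:T. ✓
y: successors {s, t, x}; ◇□¬p there: s:T, t:T, x:T. ✓
z: successors {s, u, x, y}; ◇□¬p there: s:T, u:T, x:T, y:T. ✓
— 6 worlds.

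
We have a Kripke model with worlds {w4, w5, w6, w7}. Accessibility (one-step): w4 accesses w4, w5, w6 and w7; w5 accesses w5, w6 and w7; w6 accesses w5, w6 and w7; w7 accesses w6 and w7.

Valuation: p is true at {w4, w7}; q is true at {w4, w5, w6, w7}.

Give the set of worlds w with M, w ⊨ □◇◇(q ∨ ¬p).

{w4, w5, w6, w7}

w4: successors {w4, w5, w6, w7}; ◇◇(q ∨ ¬p) there: w4:T, w5:T, w6:T, w7:T. ✓
w5: successors {w5, w6, w7}; ◇◇(q ∨ ¬p) there: w5:T, w6:T, w7:T. ✓
w6: successors {w5, w6, w7}; ◇◇(q ∨ ¬p) there: w5:T, w6:T, w7:T. ✓
w7: successors {w6, w7}; ◇◇(q ∨ ¬p) there: w6:T, w7:T. ✓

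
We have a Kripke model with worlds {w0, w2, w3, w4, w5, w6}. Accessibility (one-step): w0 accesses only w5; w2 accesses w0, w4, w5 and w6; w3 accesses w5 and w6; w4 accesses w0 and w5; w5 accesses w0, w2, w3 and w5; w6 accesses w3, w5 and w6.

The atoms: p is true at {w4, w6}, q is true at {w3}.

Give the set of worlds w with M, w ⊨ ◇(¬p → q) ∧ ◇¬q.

{w2, w3, w5, w6}

w0: ◇(¬p → q) is F, ◇¬q is T. ✗
w2: ◇(¬p → q) is T, ◇¬q is T. ✓
w3: ◇(¬p → q) is T, ◇¬q is T. ✓
w4: ◇(¬p → q) is F, ◇¬q is T. ✗
w5: ◇(¬p → q) is T, ◇¬q is T. ✓
w6: ◇(¬p → q) is T, ◇¬q is T. ✓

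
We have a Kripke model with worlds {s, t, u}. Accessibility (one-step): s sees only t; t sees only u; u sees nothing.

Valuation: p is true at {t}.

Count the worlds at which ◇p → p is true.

s: ◇p is T, p is F. ✗
t: ◇p is F, p is T. ✓
u: ◇p is F, p is F. ✓
Satisfying worlds: {t, u}.

2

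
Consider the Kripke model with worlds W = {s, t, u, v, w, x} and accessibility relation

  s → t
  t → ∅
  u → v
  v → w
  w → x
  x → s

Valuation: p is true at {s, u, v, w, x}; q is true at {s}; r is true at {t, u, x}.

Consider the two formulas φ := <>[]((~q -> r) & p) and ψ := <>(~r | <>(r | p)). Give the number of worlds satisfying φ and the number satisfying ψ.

3 and 4

For <>[]((~q -> r) & p):
s: successors {t}; []((~q -> r) & p) there: t:T. ✓
t: no successors, so <>[]((~q -> r) & p) fails. ✗
u: successors {v}; []((~q -> r) & p) there: v:F. ✗
v: successors {w}; []((~q -> r) & p) there: w:T. ✓
w: successors {x}; []((~q -> r) & p) there: x:T. ✓
x: successors {s}; []((~q -> r) & p) there: s:F. ✗
— 3 worlds.
For <>(~r | <>(r | p)):
s: successors {t}; ~r | <>(r | p) there: t:F. ✗
t: no successors, so <>(~r | <>(r | p)) fails. ✗
u: successors {v}; ~r | <>(r | p) there: v:T. ✓
v: successors {w}; ~r | <>(r | p) there: w:T. ✓
w: successors {x}; ~r | <>(r | p) there: x:T. ✓
x: successors {s}; ~r | <>(r | p) there: s:T. ✓
— 4 worlds.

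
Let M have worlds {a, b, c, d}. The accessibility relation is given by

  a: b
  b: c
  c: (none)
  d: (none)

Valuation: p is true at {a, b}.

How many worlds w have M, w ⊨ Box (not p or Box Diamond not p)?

a: successors {b}; not p or Box Diamond not p there: b:F. ✗
b: successors {c}; not p or Box Diamond not p there: c:T. ✓
c: no successors, so Box (not p or Box Diamond not p) holds vacuously. ✓
d: no successors, so Box (not p or Box Diamond not p) holds vacuously. ✓
Satisfying worlds: {b, c, d}.

3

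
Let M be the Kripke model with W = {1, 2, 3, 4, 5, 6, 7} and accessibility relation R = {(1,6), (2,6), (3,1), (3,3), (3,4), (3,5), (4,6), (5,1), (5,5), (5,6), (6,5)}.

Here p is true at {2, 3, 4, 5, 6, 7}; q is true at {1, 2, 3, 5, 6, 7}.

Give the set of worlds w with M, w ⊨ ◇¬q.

1: successors {6}; ¬q there: 6:F. ✗
2: successors {6}; ¬q there: 6:F. ✗
3: successors {1, 3, 4, 5}; ¬q there: 1:F, 3:F, 4:T, 5:F. ✓
4: successors {6}; ¬q there: 6:F. ✗
5: successors {1, 5, 6}; ¬q there: 1:F, 5:F, 6:F. ✗
6: successors {5}; ¬q there: 5:F. ✗
7: no successors, so ◇¬q fails. ✗

{3}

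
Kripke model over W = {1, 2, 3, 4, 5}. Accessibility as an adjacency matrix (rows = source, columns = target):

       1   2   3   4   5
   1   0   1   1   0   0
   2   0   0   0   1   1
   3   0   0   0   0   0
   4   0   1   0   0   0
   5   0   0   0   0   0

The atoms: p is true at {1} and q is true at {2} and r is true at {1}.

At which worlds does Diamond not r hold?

{1, 2, 4}

1: successors {2, 3}; not r there: 2:T, 3:T. ✓
2: successors {4, 5}; not r there: 4:T, 5:T. ✓
3: no successors, so Diamond not r fails. ✗
4: successors {2}; not r there: 2:T. ✓
5: no successors, so Diamond not r fails. ✗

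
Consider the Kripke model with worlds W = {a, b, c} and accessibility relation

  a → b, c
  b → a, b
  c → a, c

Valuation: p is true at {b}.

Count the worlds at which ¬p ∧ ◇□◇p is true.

a: ¬p is T, ◇□◇p is T. ✓
b: ¬p is F, ◇□◇p is T. ✗
c: ¬p is T, ◇□◇p is F. ✗
Satisfying worlds: {a}.

1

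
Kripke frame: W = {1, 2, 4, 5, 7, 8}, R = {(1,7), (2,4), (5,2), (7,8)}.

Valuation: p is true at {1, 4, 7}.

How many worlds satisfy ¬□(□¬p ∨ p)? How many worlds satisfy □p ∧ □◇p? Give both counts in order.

1 and 2

For ¬□(□¬p ∨ p):
1: □(□¬p ∨ p) is T. ✗
2: □(□¬p ∨ p) is T. ✗
4: □(□¬p ∨ p) is T. ✗
5: □(□¬p ∨ p) is F. ✓
7: □(□¬p ∨ p) is T. ✗
8: □(□¬p ∨ p) is T. ✗
— 1 world.
For □p ∧ □◇p:
1: □p is T, □◇p is F. ✗
2: □p is T, □◇p is F. ✗
4: □p is T, □◇p is T. ✓
5: □p is F, □◇p is T. ✗
7: □p is F, □◇p is F. ✗
8: □p is T, □◇p is T. ✓
— 2 worlds.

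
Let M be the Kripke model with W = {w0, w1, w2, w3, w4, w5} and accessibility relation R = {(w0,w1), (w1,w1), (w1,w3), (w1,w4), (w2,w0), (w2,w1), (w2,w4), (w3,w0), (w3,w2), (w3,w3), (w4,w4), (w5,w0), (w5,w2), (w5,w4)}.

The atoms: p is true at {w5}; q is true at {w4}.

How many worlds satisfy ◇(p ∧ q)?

0

w0: successors {w1}; p ∧ q there: w1:F. ✗
w1: successors {w1, w3, w4}; p ∧ q there: w1:F, w3:F, w4:F. ✗
w2: successors {w0, w1, w4}; p ∧ q there: w0:F, w1:F, w4:F. ✗
w3: successors {w0, w2, w3}; p ∧ q there: w0:F, w2:F, w3:F. ✗
w4: successors {w4}; p ∧ q there: w4:F. ✗
w5: successors {w0, w2, w4}; p ∧ q there: w0:F, w2:F, w4:F. ✗
Satisfying worlds: ∅.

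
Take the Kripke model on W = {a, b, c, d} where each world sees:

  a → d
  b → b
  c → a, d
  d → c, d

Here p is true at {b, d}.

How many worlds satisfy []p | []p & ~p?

a: []p is T, []p & ~p is T. ✓
b: []p is T, []p & ~p is F. ✓
c: []p is F, []p & ~p is F. ✗
d: []p is F, []p & ~p is F. ✗
Satisfying worlds: {a, b}.

2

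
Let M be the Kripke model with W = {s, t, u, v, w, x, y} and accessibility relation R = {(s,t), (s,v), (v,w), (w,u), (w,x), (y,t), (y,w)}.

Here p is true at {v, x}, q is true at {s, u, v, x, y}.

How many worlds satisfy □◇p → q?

6

s: □◇p is F, q is T. ✓
t: □◇p is T, q is F. ✗
u: □◇p is T, q is T. ✓
v: □◇p is T, q is T. ✓
w: □◇p is F, q is F. ✓
x: □◇p is T, q is T. ✓
y: □◇p is F, q is T. ✓
Satisfying worlds: {s, u, v, w, x, y}.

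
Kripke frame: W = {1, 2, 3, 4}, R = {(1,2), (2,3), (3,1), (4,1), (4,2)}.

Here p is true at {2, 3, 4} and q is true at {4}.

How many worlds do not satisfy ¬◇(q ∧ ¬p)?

1: ◇(q ∧ ¬p) is F. ✓
2: ◇(q ∧ ¬p) is F. ✓
3: ◇(q ∧ ¬p) is F. ✓
4: ◇(q ∧ ¬p) is F. ✓
Satisfying worlds: {1, 2, 3, 4}.
So ¬◇(q ∧ ¬p) fails at the other 0 worlds.

0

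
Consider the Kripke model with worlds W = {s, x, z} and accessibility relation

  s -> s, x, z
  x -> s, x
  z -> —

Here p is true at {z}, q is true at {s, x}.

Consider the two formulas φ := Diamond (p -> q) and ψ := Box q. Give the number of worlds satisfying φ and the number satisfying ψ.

For Diamond (p -> q):
s: successors {s, x, z}; p -> q there: s:T, x:T, z:F. ✓
x: successors {s, x}; p -> q there: s:T, x:T. ✓
z: no successors, so Diamond (p -> q) fails. ✗
— 2 worlds.
For Box q:
s: successors {s, x, z}; q there: s:T, x:T, z:F. ✗
x: successors {s, x}; q there: s:T, x:T. ✓
z: no successors, so Box q holds vacuously. ✓
— 2 worlds.

2 and 2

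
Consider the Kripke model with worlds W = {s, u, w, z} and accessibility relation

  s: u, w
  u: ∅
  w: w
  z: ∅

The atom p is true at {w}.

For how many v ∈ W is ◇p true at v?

s: successors {u, w}; p there: u:F, w:T. ✓
u: no successors, so ◇p fails. ✗
w: successors {w}; p there: w:T. ✓
z: no successors, so ◇p fails. ✗
Satisfying worlds: {s, w}.

2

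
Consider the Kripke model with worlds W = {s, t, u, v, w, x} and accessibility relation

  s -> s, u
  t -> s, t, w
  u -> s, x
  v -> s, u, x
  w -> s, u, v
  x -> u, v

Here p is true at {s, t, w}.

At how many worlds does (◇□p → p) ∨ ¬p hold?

6

s: ◇□p → p is T, ¬p is F. ✓
t: ◇□p → p is T, ¬p is F. ✓
u: ◇□p → p is T, ¬p is T. ✓
v: ◇□p → p is T, ¬p is T. ✓
w: ◇□p → p is T, ¬p is F. ✓
x: ◇□p → p is T, ¬p is T. ✓
Satisfying worlds: {s, t, u, v, w, x}.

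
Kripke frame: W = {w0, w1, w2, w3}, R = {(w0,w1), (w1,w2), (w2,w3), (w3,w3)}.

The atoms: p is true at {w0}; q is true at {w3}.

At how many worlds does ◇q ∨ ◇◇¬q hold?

w0: ◇q is F, ◇◇¬q is T. ✓
w1: ◇q is F, ◇◇¬q is F. ✗
w2: ◇q is T, ◇◇¬q is F. ✓
w3: ◇q is T, ◇◇¬q is F. ✓
Satisfying worlds: {w0, w2, w3}.

3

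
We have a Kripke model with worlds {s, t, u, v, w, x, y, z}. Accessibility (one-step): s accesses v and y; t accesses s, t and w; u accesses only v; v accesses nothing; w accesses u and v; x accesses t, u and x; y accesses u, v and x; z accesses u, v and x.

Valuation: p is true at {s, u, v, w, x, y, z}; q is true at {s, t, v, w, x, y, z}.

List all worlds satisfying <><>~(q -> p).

s: successors {v, y}; <>~(q -> p) there: v:F, y:F. ✗
t: successors {s, t, w}; <>~(q -> p) there: s:F, t:T, w:F. ✓
u: successors {v}; <>~(q -> p) there: v:F. ✗
v: no successors, so <><>~(q -> p) fails. ✗
w: successors {u, v}; <>~(q -> p) there: u:F, v:F. ✗
x: successors {t, u, x}; <>~(q -> p) there: t:T, u:F, x:T. ✓
y: successors {u, v, x}; <>~(q -> p) there: u:F, v:F, x:T. ✓
z: successors {u, v, x}; <>~(q -> p) there: u:F, v:F, x:T. ✓

{t, x, y, z}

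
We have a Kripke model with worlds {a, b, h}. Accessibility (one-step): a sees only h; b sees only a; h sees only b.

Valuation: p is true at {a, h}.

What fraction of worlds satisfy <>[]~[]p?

a: successors {h}; []~[]p there: h:F. ✗
b: successors {a}; []~[]p there: a:T. ✓
h: successors {b}; []~[]p there: b:F. ✗
That's 1 of 3 worlds, so 1/3.

1/3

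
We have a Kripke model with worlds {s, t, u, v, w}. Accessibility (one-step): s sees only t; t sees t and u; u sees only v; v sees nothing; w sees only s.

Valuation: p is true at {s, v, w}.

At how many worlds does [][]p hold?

2

s: successors {t}; []p there: t:F. ✗
t: successors {t, u}; []p there: t:F, u:T. ✗
u: successors {v}; []p there: v:T. ✓
v: no successors, so [][]p holds vacuously. ✓
w: successors {s}; []p there: s:F. ✗
Satisfying worlds: {u, v}.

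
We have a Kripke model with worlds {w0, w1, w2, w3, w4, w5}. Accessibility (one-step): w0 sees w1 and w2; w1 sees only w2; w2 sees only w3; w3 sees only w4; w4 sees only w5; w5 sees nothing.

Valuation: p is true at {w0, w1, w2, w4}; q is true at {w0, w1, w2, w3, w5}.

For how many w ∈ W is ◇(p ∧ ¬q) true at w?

w0: successors {w1, w2}; p ∧ ¬q there: w1:F, w2:F. ✗
w1: successors {w2}; p ∧ ¬q there: w2:F. ✗
w2: successors {w3}; p ∧ ¬q there: w3:F. ✗
w3: successors {w4}; p ∧ ¬q there: w4:T. ✓
w4: successors {w5}; p ∧ ¬q there: w5:F. ✗
w5: no successors, so ◇(p ∧ ¬q) fails. ✗
Satisfying worlds: {w3}.

1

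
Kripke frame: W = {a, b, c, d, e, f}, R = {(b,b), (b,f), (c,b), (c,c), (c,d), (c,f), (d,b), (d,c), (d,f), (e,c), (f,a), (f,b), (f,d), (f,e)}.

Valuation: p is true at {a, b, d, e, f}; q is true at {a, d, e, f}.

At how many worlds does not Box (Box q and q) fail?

1

a: Box (Box q and q) is T. ✗
b: Box (Box q and q) is F. ✓
c: Box (Box q and q) is F. ✓
d: Box (Box q and q) is F. ✓
e: Box (Box q and q) is F. ✓
f: Box (Box q and q) is F. ✓
Satisfying worlds: {b, c, d, e, f}.
So not Box (Box q and q) fails at the other 1 world.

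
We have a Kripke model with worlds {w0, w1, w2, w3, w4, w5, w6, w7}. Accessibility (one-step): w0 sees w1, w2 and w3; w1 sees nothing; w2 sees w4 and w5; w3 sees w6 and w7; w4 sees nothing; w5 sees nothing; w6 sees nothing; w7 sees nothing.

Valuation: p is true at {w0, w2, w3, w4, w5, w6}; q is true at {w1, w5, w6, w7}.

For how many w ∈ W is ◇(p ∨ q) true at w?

3

w0: successors {w1, w2, w3}; p ∨ q there: w1:T, w2:T, w3:T. ✓
w1: no successors, so ◇(p ∨ q) fails. ✗
w2: successors {w4, w5}; p ∨ q there: w4:T, w5:T. ✓
w3: successors {w6, w7}; p ∨ q there: w6:T, w7:T. ✓
w4: no successors, so ◇(p ∨ q) fails. ✗
w5: no successors, so ◇(p ∨ q) fails. ✗
w6: no successors, so ◇(p ∨ q) fails. ✗
w7: no successors, so ◇(p ∨ q) fails. ✗
Satisfying worlds: {w0, w2, w3}.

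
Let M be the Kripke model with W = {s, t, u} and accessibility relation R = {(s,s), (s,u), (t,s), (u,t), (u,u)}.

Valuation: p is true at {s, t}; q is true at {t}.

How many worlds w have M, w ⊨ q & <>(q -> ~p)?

s: q is F, <>(q -> ~p) is T. ✗
t: q is T, <>(q -> ~p) is T. ✓
u: q is F, <>(q -> ~p) is T. ✗
Satisfying worlds: {t}.

1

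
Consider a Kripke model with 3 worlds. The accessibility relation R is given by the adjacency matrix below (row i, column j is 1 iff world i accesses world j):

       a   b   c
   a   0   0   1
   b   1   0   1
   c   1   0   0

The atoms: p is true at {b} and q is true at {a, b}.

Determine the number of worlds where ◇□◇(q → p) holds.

a: successors {c}; □◇(q → p) there: c:T. ✓
b: successors {a, c}; □◇(q → p) there: a:F, c:T. ✓
c: successors {a}; □◇(q → p) there: a:F. ✗
Satisfying worlds: {a, b}.

2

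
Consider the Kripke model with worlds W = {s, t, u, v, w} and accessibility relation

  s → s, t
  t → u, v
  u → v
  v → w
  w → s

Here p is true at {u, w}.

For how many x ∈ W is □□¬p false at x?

3

s: successors {s, t}; □¬p there: s:T, t:F. ✗
t: successors {u, v}; □¬p there: u:T, v:F. ✗
u: successors {v}; □¬p there: v:F. ✗
v: successors {w}; □¬p there: w:T. ✓
w: successors {s}; □¬p there: s:T. ✓
Satisfying worlds: {v, w}.
So □□¬p fails at the other 3 worlds.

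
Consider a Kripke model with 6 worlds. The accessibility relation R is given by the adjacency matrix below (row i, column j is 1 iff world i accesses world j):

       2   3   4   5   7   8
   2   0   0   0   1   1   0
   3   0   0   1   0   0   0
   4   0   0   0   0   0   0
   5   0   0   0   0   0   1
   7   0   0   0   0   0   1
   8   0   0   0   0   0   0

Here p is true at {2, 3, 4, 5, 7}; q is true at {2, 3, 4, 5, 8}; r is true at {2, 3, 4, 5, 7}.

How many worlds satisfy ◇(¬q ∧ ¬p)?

0

2: successors {5, 7}; ¬q ∧ ¬p there: 5:F, 7:F. ✗
3: successors {4}; ¬q ∧ ¬p there: 4:F. ✗
4: no successors, so ◇(¬q ∧ ¬p) fails. ✗
5: successors {8}; ¬q ∧ ¬p there: 8:F. ✗
7: successors {8}; ¬q ∧ ¬p there: 8:F. ✗
8: no successors, so ◇(¬q ∧ ¬p) fails. ✗
Satisfying worlds: ∅.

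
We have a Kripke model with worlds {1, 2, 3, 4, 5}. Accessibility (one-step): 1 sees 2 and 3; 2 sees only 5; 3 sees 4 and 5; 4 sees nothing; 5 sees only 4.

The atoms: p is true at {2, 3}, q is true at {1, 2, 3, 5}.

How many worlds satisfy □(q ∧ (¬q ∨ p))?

1: successors {2, 3}; q ∧ (¬q ∨ p) there: 2:T, 3:T. ✓
2: successors {5}; q ∧ (¬q ∨ p) there: 5:F. ✗
3: successors {4, 5}; q ∧ (¬q ∨ p) there: 4:F, 5:F. ✗
4: no successors, so □(q ∧ (¬q ∨ p)) holds vacuously. ✓
5: successors {4}; q ∧ (¬q ∨ p) there: 4:F. ✗
Satisfying worlds: {1, 4}.

2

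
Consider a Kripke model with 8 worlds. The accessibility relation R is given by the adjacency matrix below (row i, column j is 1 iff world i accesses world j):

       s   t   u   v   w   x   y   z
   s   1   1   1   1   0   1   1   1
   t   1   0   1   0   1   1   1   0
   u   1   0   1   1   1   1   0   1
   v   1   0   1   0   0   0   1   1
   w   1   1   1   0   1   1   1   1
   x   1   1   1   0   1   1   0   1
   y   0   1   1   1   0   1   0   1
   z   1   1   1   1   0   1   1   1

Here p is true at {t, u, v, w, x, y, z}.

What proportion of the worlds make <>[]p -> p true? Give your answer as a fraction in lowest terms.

s: <>[]p is T, p is F. ✗
t: <>[]p is T, p is T. ✓
u: <>[]p is F, p is T. ✓
v: <>[]p is T, p is T. ✓
w: <>[]p is T, p is T. ✓
x: <>[]p is F, p is T. ✓
y: <>[]p is F, p is T. ✓
z: <>[]p is T, p is T. ✓
That's 7 of 8 worlds, so 7/8.

7/8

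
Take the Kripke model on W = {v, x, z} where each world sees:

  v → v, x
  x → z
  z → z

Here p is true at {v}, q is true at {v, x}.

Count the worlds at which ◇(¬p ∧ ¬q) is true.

2

v: successors {v, x}; ¬p ∧ ¬q there: v:F, x:F. ✗
x: successors {z}; ¬p ∧ ¬q there: z:T. ✓
z: successors {z}; ¬p ∧ ¬q there: z:T. ✓
Satisfying worlds: {x, z}.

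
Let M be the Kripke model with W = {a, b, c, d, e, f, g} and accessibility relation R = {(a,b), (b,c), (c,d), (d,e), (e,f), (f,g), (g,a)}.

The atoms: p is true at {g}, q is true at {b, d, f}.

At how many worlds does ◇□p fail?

6

a: successors {b}; □p there: b:F. ✗
b: successors {c}; □p there: c:F. ✗
c: successors {d}; □p there: d:F. ✗
d: successors {e}; □p there: e:F. ✗
e: successors {f}; □p there: f:T. ✓
f: successors {g}; □p there: g:F. ✗
g: successors {a}; □p there: a:F. ✗
Satisfying worlds: {e}.
So ◇□p fails at the other 6 worlds.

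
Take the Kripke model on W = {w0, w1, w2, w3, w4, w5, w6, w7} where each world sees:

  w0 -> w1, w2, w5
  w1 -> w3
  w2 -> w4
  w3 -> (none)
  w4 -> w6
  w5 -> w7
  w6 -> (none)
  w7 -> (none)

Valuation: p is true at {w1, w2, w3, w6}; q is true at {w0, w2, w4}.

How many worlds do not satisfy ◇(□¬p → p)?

w0: successors {w1, w2, w5}; □¬p → p there: w1:T, w2:T, w5:F. ✓
w1: successors {w3}; □¬p → p there: w3:T. ✓
w2: successors {w4}; □¬p → p there: w4:T. ✓
w3: no successors, so ◇(□¬p → p) fails. ✗
w4: successors {w6}; □¬p → p there: w6:T. ✓
w5: successors {w7}; □¬p → p there: w7:F. ✗
w6: no successors, so ◇(□¬p → p) fails. ✗
w7: no successors, so ◇(□¬p → p) fails. ✗
Satisfying worlds: {w0, w1, w2, w4}.
So ◇(□¬p → p) fails at the other 4 worlds.

4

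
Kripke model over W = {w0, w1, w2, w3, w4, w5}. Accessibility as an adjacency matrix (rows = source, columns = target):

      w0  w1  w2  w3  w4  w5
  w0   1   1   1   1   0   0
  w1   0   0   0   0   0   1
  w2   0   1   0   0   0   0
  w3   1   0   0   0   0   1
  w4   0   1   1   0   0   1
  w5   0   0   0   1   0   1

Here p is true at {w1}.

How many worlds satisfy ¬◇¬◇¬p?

4

w0: ◇¬◇¬p is T. ✗
w1: ◇¬◇¬p is F. ✓
w2: ◇¬◇¬p is F. ✓
w3: ◇¬◇¬p is F. ✓
w4: ◇¬◇¬p is T. ✗
w5: ◇¬◇¬p is F. ✓
Satisfying worlds: {w1, w2, w3, w5}.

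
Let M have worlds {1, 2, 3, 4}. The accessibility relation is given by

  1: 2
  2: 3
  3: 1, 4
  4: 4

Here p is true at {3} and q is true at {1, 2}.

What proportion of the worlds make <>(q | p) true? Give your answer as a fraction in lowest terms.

1: successors {2}; q | p there: 2:T. ✓
2: successors {3}; q | p there: 3:T. ✓
3: successors {1, 4}; q | p there: 1:T, 4:F. ✓
4: successors {4}; q | p there: 4:F. ✗
That's 3 of 4 worlds, so 3/4.

3/4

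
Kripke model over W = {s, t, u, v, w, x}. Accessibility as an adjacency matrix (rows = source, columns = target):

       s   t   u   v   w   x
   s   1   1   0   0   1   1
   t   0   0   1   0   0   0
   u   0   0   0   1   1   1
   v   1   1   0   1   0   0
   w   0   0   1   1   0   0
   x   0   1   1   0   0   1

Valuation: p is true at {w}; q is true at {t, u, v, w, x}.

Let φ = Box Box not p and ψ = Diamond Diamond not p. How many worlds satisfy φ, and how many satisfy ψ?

1 and 6

For Box Box not p:
s: successors {s, t, w, x}; Box not p there: s:F, t:T, w:T, x:T. ✗
t: successors {u}; Box not p there: u:F. ✗
u: successors {v, w, x}; Box not p there: v:T, w:T, x:T. ✓
v: successors {s, t, v}; Box not p there: s:F, t:T, v:T. ✗
w: successors {u, v}; Box not p there: u:F, v:T. ✗
x: successors {t, u, x}; Box not p there: t:T, u:F, x:T. ✗
— 1 world.
For Diamond Diamond not p:
s: successors {s, t, w, x}; Diamond not p there: s:T, t:T, w:T, x:T. ✓
t: successors {u}; Diamond not p there: u:T. ✓
u: successors {v, w, x}; Diamond not p there: v:T, w:T, x:T. ✓
v: successors {s, t, v}; Diamond not p there: s:T, t:T, v:T. ✓
w: successors {u, v}; Diamond not p there: u:T, v:T. ✓
x: successors {t, u, x}; Diamond not p there: t:T, u:T, x:T. ✓
— 6 worlds.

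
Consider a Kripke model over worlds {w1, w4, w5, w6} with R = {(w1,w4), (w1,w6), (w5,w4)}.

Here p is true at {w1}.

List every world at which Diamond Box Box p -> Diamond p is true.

w1: Diamond Box Box p is T, Diamond p is F. ✗
w4: Diamond Box Box p is F, Diamond p is F. ✓
w5: Diamond Box Box p is T, Diamond p is F. ✗
w6: Diamond Box Box p is F, Diamond p is F. ✓

{w4, w6}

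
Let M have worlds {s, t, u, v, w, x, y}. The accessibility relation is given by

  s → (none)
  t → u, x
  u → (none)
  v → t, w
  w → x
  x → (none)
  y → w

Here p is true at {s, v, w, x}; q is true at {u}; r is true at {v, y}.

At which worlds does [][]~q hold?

s: no successors, so [][]~q holds vacuously. ✓
t: successors {u, x}; []~q there: u:T, x:T. ✓
u: no successors, so [][]~q holds vacuously. ✓
v: successors {t, w}; []~q there: t:F, w:T. ✗
w: successors {x}; []~q there: x:T. ✓
x: no successors, so [][]~q holds vacuously. ✓
y: successors {w}; []~q there: w:T. ✓

{s, t, u, w, x, y}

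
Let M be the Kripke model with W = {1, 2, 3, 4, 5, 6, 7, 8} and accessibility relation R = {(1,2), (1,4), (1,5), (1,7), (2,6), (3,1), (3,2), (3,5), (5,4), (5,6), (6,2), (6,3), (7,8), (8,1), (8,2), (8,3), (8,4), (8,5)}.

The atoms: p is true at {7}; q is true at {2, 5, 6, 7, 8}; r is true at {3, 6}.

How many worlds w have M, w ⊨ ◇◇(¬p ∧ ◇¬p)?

7

1: successors {2, 4, 5, 7}; ◇(¬p ∧ ◇¬p) there: 2:T, 4:F, 5:T, 7:T. ✓
2: successors {6}; ◇(¬p ∧ ◇¬p) there: 6:T. ✓
3: successors {1, 2, 5}; ◇(¬p ∧ ◇¬p) there: 1:T, 2:T, 5:T. ✓
4: no successors, so ◇◇(¬p ∧ ◇¬p) fails. ✗
5: successors {4, 6}; ◇(¬p ∧ ◇¬p) there: 4:F, 6:T. ✓
6: successors {2, 3}; ◇(¬p ∧ ◇¬p) there: 2:T, 3:T. ✓
7: successors {8}; ◇(¬p ∧ ◇¬p) there: 8:T. ✓
8: successors {1, 2, 3, 4, 5}; ◇(¬p ∧ ◇¬p) there: 1:T, 2:T, 3:T, 4:F, 5:T. ✓
Satisfying worlds: {1, 2, 3, 5, 6, 7, 8}.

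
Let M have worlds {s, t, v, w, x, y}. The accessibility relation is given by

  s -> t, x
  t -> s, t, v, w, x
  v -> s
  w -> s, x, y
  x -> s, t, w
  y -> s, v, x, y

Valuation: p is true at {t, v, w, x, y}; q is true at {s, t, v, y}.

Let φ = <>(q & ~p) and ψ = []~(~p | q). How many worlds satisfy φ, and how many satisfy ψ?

5 and 0

For <>(q & ~p):
s: successors {t, x}; q & ~p there: t:F, x:F. ✗
t: successors {s, t, v, w, x}; q & ~p there: s:T, t:F, v:F, w:F, x:F. ✓
v: successors {s}; q & ~p there: s:T. ✓
w: successors {s, x, y}; q & ~p there: s:T, x:F, y:F. ✓
x: successors {s, t, w}; q & ~p there: s:T, t:F, w:F. ✓
y: successors {s, v, x, y}; q & ~p there: s:T, v:F, x:F, y:F. ✓
— 5 worlds.
For []~(~p | q):
s: successors {t, x}; ~(~p | q) there: t:F, x:T. ✗
t: successors {s, t, v, w, x}; ~(~p | q) there: s:F, t:F, v:F, w:T, x:T. ✗
v: successors {s}; ~(~p | q) there: s:F. ✗
w: successors {s, x, y}; ~(~p | q) there: s:F, x:T, y:F. ✗
x: successors {s, t, w}; ~(~p | q) there: s:F, t:F, w:T. ✗
y: successors {s, v, x, y}; ~(~p | q) there: s:F, v:F, x:T, y:F. ✗
— 0 worlds.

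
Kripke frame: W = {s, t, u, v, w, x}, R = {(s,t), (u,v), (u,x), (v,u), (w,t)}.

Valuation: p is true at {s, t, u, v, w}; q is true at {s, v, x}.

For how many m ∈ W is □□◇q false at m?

s: successors {t}; □◇q there: t:T. ✓
t: no successors, so □□◇q holds vacuously. ✓
u: successors {v, x}; □◇q there: v:T, x:T. ✓
v: successors {u}; □◇q there: u:F. ✗
w: successors {t}; □◇q there: t:T. ✓
x: no successors, so □□◇q holds vacuously. ✓
Satisfying worlds: {s, t, u, w, x}.
So □□◇q fails at the other 1 world.

1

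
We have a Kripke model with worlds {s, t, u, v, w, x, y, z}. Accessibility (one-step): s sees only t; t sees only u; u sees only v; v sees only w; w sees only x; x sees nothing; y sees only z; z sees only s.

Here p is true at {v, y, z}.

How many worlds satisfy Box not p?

6

s: successors {t}; not p there: t:T. ✓
t: successors {u}; not p there: u:T. ✓
u: successors {v}; not p there: v:F. ✗
v: successors {w}; not p there: w:T. ✓
w: successors {x}; not p there: x:T. ✓
x: no successors, so Box not p holds vacuously. ✓
y: successors {z}; not p there: z:F. ✗
z: successors {s}; not p there: s:T. ✓
Satisfying worlds: {s, t, v, w, x, z}.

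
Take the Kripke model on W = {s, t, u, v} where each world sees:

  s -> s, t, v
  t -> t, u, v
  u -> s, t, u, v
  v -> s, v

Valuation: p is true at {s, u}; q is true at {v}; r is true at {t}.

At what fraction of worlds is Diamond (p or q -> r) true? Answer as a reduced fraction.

s: successors {s, t, v}; p or q -> r there: s:F, t:T, v:F. ✓
t: successors {t, u, v}; p or q -> r there: t:T, u:F, v:F. ✓
u: successors {s, t, u, v}; p or q -> r there: s:F, t:T, u:F, v:F. ✓
v: successors {s, v}; p or q -> r there: s:F, v:F. ✗
That's 3 of 4 worlds, so 3/4.

3/4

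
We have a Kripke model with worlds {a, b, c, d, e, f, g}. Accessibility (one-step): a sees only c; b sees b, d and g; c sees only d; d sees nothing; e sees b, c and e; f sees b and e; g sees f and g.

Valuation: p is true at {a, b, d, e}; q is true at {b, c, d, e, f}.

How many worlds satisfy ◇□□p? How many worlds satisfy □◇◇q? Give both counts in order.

4 and 3

For ◇□□p:
a: successors {c}; □□p there: c:T. ✓
b: successors {b, d, g}; □□p there: b:F, d:T, g:F. ✓
c: successors {d}; □□p there: d:T. ✓
d: no successors, so ◇□□p fails. ✗
e: successors {b, c, e}; □□p there: b:F, c:T, e:F. ✓
f: successors {b, e}; □□p there: b:F, e:F. ✗
g: successors {f, g}; □□p there: f:F, g:F. ✗
— 4 worlds.
For □◇◇q:
a: successors {c}; ◇◇q there: c:F. ✗
b: successors {b, d, g}; ◇◇q there: b:T, d:F, g:T. ✗
c: successors {d}; ◇◇q there: d:F. ✗
d: no successors, so □◇◇q holds vacuously. ✓
e: successors {b, c, e}; ◇◇q there: b:T, c:F, e:T. ✗
f: successors {b, e}; ◇◇q there: b:T, e:T. ✓
g: successors {f, g}; ◇◇q there: f:T, g:T. ✓
— 3 worlds.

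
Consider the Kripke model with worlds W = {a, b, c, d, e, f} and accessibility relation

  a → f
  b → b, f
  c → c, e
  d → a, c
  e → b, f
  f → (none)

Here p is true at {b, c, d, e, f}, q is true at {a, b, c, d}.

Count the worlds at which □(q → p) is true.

5

a: successors {f}; q → p there: f:T. ✓
b: successors {b, f}; q → p there: b:T, f:T. ✓
c: successors {c, e}; q → p there: c:T, e:T. ✓
d: successors {a, c}; q → p there: a:F, c:T. ✗
e: successors {b, f}; q → p there: b:T, f:T. ✓
f: no successors, so □(q → p) holds vacuously. ✓
Satisfying worlds: {a, b, c, e, f}.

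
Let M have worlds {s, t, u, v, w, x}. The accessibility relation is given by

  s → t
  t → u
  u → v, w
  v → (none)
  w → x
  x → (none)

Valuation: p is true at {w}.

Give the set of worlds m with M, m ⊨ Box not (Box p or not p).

{v, x}

s: successors {t}; not (Box p or not p) there: t:F. ✗
t: successors {u}; not (Box p or not p) there: u:F. ✗
u: successors {v, w}; not (Box p or not p) there: v:F, w:T. ✗
v: no successors, so Box not (Box p or not p) holds vacuously. ✓
w: successors {x}; not (Box p or not p) there: x:F. ✗
x: no successors, so Box not (Box p or not p) holds vacuously. ✓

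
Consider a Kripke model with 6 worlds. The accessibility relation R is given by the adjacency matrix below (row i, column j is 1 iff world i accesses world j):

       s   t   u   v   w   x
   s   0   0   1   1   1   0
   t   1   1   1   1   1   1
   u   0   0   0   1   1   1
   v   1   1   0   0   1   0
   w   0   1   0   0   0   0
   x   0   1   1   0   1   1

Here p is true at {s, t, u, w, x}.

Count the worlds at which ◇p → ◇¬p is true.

3

s: ◇p is T, ◇¬p is T. ✓
t: ◇p is T, ◇¬p is T. ✓
u: ◇p is T, ◇¬p is T. ✓
v: ◇p is T, ◇¬p is F. ✗
w: ◇p is T, ◇¬p is F. ✗
x: ◇p is T, ◇¬p is F. ✗
Satisfying worlds: {s, t, u}.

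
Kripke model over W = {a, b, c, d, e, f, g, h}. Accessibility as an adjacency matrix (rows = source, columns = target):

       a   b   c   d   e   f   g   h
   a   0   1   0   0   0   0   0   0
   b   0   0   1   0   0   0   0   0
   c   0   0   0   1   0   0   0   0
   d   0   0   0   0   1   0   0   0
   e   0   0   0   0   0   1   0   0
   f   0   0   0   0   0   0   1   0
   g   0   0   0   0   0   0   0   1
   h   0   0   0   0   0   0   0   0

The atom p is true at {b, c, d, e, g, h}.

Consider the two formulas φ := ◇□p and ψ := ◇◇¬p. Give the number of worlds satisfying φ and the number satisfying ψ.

For ◇□p:
a: successors {b}; □p there: b:T. ✓
b: successors {c}; □p there: c:T. ✓
c: successors {d}; □p there: d:T. ✓
d: successors {e}; □p there: e:F. ✗
e: successors {f}; □p there: f:T. ✓
f: successors {g}; □p there: g:T. ✓
g: successors {h}; □p there: h:T. ✓
h: no successors, so ◇□p fails. ✗
— 6 worlds.
For ◇◇¬p:
a: successors {b}; ◇¬p there: b:F. ✗
b: successors {c}; ◇¬p there: c:F. ✗
c: successors {d}; ◇¬p there: d:F. ✗
d: successors {e}; ◇¬p there: e:T. ✓
e: successors {f}; ◇¬p there: f:F. ✗
f: successors {g}; ◇¬p there: g:F. ✗
g: successors {h}; ◇¬p there: h:F. ✗
h: no successors, so ◇◇¬p fails. ✗
— 1 world.

6 and 1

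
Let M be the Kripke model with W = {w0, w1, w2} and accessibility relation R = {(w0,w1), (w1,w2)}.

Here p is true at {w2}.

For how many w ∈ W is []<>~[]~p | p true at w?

w0: []<>~[]~p is F, p is F. ✗
w1: []<>~[]~p is F, p is F. ✗
w2: []<>~[]~p is T, p is T. ✓
Satisfying worlds: {w2}.

1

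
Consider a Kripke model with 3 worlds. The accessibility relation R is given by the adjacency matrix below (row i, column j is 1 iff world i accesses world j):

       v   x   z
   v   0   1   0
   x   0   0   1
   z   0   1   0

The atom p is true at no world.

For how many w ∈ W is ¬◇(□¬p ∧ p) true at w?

v: ◇(□¬p ∧ p) is F. ✓
x: ◇(□¬p ∧ p) is F. ✓
z: ◇(□¬p ∧ p) is F. ✓
Satisfying worlds: {v, x, z}.

3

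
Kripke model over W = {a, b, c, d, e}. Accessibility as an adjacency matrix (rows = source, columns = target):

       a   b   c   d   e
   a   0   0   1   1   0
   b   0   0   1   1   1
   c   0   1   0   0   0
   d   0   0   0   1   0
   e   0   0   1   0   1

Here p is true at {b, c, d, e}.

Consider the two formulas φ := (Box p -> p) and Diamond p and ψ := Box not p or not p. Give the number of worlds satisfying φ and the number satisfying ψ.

For (Box p -> p) and Diamond p:
a: Box p -> p is F, Diamond p is T. ✗
b: Box p -> p is T, Diamond p is T. ✓
c: Box p -> p is T, Diamond p is T. ✓
d: Box p -> p is T, Diamond p is T. ✓
e: Box p -> p is T, Diamond p is T. ✓
— 4 worlds.
For Box not p or not p:
a: Box not p is F, not p is T. ✓
b: Box not p is F, not p is F. ✗
c: Box not p is F, not p is F. ✗
d: Box not p is F, not p is F. ✗
e: Box not p is F, not p is F. ✗
— 1 world.

4 and 1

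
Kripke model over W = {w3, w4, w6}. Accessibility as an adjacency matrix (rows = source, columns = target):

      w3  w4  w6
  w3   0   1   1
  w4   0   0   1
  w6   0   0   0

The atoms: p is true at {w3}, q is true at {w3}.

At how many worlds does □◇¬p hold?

1

w3: successors {w4, w6}; ◇¬p there: w4:T, w6:F. ✗
w4: successors {w6}; ◇¬p there: w6:F. ✗
w6: no successors, so □◇¬p holds vacuously. ✓
Satisfying worlds: {w6}.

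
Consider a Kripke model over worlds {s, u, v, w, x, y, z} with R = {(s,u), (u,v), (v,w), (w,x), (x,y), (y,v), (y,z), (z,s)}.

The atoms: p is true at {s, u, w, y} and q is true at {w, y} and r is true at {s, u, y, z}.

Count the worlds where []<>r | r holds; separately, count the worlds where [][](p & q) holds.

6 and 2

For []<>r | r:
s: []<>r is F, r is T. ✓
u: []<>r is F, r is T. ✓
v: []<>r is F, r is F. ✗
w: []<>r is T, r is F. ✓
x: []<>r is T, r is F. ✓
y: []<>r is F, r is T. ✓
z: []<>r is T, r is T. ✓
— 6 worlds.
For [][](p & q):
s: successors {u}; [](p & q) there: u:F. ✗
u: successors {v}; [](p & q) there: v:T. ✓
v: successors {w}; [](p & q) there: w:F. ✗
w: successors {x}; [](p & q) there: x:T. ✓
x: successors {y}; [](p & q) there: y:F. ✗
y: successors {v, z}; [](p & q) there: v:T, z:F. ✗
z: successors {s}; [](p & q) there: s:F. ✗
— 2 worlds.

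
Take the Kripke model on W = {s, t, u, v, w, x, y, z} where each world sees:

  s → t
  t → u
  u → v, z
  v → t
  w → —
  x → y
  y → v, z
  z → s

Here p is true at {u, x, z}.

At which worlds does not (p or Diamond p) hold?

{s, v, w}

s: p or Diamond p is F. ✓
t: p or Diamond p is T. ✗
u: p or Diamond p is T. ✗
v: p or Diamond p is F. ✓
w: p or Diamond p is F. ✓
x: p or Diamond p is T. ✗
y: p or Diamond p is T. ✗
z: p or Diamond p is T. ✗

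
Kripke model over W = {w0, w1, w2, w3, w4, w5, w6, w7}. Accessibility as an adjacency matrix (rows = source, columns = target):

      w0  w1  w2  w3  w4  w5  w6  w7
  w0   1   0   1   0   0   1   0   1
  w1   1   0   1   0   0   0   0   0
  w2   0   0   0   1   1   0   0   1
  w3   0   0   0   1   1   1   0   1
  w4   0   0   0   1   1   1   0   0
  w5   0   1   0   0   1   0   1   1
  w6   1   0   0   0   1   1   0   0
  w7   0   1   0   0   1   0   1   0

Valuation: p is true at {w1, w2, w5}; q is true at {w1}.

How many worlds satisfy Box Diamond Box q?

0

w0: successors {w0, w2, w5, w7}; Diamond Box q there: w0:F, w2:F, w5:F, w7:F. ✗
w1: successors {w0, w2}; Diamond Box q there: w0:F, w2:F. ✗
w2: successors {w3, w4, w7}; Diamond Box q there: w3:F, w4:F, w7:F. ✗
w3: successors {w3, w4, w5, w7}; Diamond Box q there: w3:F, w4:F, w5:F, w7:F. ✗
w4: successors {w3, w4, w5}; Diamond Box q there: w3:F, w4:F, w5:F. ✗
w5: successors {w1, w4, w6, w7}; Diamond Box q there: w1:F, w4:F, w6:F, w7:F. ✗
w6: successors {w0, w4, w5}; Diamond Box q there: w0:F, w4:F, w5:F. ✗
w7: successors {w1, w4, w6}; Diamond Box q there: w1:F, w4:F, w6:F. ✗
Satisfying worlds: ∅.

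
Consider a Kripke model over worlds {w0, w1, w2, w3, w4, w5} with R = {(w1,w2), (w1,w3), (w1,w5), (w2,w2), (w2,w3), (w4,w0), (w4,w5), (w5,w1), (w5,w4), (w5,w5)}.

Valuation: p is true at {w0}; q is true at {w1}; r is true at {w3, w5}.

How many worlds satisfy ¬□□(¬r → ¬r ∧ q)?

w0: □□(¬r → ¬r ∧ q) is T. ✗
w1: □□(¬r → ¬r ∧ q) is F. ✓
w2: □□(¬r → ¬r ∧ q) is F. ✓
w3: □□(¬r → ¬r ∧ q) is T. ✗
w4: □□(¬r → ¬r ∧ q) is F. ✓
w5: □□(¬r → ¬r ∧ q) is F. ✓
Satisfying worlds: {w1, w2, w4, w5}.

4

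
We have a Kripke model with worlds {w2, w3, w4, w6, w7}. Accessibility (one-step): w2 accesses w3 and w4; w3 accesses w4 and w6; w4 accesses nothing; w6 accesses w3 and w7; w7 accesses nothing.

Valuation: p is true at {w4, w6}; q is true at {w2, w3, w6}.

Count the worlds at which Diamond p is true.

w2: successors {w3, w4}; p there: w3:F, w4:T. ✓
w3: successors {w4, w6}; p there: w4:T, w6:T. ✓
w4: no successors, so Diamond p fails. ✗
w6: successors {w3, w7}; p there: w3:F, w7:F. ✗
w7: no successors, so Diamond p fails. ✗
Satisfying worlds: {w2, w3}.

2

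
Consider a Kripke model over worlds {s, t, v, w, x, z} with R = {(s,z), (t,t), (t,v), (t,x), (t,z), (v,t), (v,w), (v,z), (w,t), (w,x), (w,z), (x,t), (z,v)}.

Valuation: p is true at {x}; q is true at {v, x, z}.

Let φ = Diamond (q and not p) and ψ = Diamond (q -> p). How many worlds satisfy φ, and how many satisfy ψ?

For Diamond (q and not p):
s: successors {z}; q and not p there: z:T. ✓
t: successors {t, v, x, z}; q and not p there: t:F, v:T, x:F, z:T. ✓
v: successors {t, w, z}; q and not p there: t:F, w:F, z:T. ✓
w: successors {t, x, z}; q and not p there: t:F, x:F, z:T. ✓
x: successors {t}; q and not p there: t:F. ✗
z: successors {v}; q and not p there: v:T. ✓
— 5 worlds.
For Diamond (q -> p):
s: successors {z}; q -> p there: z:F. ✗
t: successors {t, v, x, z}; q -> p there: t:T, v:F, x:T, z:F. ✓
v: successors {t, w, z}; q -> p there: t:T, w:T, z:F. ✓
w: successors {t, x, z}; q -> p there: t:T, x:T, z:F. ✓
x: successors {t}; q -> p there: t:T. ✓
z: successors {v}; q -> p there: v:F. ✗
— 4 worlds.

5 and 4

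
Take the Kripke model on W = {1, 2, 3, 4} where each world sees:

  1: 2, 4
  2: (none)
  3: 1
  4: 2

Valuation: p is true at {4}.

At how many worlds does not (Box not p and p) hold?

3

1: Box not p and p is F. ✓
2: Box not p and p is F. ✓
3: Box not p and p is F. ✓
4: Box not p and p is T. ✗
Satisfying worlds: {1, 2, 3}.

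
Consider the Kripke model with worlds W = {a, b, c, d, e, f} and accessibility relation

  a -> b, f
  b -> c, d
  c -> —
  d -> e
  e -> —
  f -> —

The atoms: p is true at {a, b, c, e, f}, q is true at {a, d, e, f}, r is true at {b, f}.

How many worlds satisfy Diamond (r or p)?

3

a: successors {b, f}; r or p there: b:T, f:T. ✓
b: successors {c, d}; r or p there: c:T, d:F. ✓
c: no successors, so Diamond (r or p) fails. ✗
d: successors {e}; r or p there: e:T. ✓
e: no successors, so Diamond (r or p) fails. ✗
f: no successors, so Diamond (r or p) fails. ✗
Satisfying worlds: {a, b, d}.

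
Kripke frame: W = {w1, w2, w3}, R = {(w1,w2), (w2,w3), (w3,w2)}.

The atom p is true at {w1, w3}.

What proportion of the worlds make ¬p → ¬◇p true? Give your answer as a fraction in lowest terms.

w1: ¬p is F, ¬◇p is T. ✓
w2: ¬p is T, ¬◇p is F. ✗
w3: ¬p is F, ¬◇p is T. ✓
That's 2 of 3 worlds, so 2/3.

2/3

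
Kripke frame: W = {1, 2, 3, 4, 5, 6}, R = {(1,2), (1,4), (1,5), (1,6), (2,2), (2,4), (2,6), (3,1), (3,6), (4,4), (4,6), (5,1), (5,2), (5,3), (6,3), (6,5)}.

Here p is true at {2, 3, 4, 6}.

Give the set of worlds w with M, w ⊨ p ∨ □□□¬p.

{2, 3, 4, 6}

1: p is F, □□□¬p is F. ✗
2: p is T, □□□¬p is F. ✓
3: p is T, □□□¬p is F. ✓
4: p is T, □□□¬p is F. ✓
5: p is F, □□□¬p is F. ✗
6: p is T, □□□¬p is F. ✓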